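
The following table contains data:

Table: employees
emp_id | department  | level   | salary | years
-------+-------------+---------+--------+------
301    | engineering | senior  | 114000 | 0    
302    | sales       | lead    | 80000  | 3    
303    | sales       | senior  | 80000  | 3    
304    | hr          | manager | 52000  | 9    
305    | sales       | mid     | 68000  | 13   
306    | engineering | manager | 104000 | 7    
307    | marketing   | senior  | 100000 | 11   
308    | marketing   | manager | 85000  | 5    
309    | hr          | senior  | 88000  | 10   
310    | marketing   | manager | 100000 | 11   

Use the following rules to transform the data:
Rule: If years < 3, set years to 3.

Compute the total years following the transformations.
75

Step 1: 1 records have years < 3
Step 2: These records originally summed to 0
Step 3: After setting to minimum: 1 × 3 = 3
Step 4: Unaffected records sum: 72
Step 5: Final sum = 3 + 72 = 75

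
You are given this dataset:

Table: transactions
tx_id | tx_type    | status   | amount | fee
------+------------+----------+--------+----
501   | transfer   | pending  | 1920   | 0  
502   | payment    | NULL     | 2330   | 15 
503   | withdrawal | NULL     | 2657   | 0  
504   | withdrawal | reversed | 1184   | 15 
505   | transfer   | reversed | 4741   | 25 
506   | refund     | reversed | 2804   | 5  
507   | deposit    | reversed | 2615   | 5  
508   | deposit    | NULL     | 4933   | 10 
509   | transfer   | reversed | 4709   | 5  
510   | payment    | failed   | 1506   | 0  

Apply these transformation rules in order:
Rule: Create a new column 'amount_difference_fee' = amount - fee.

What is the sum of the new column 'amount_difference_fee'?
29319

Step 1: For each record, compute amount - fee
Example calculations:
  1920 - 0 = 1920
  2330 - 15 = 2315
  2657 - 0 = 2657
  ...
Step 2: Sum all derived values
Step 3: Total = 29319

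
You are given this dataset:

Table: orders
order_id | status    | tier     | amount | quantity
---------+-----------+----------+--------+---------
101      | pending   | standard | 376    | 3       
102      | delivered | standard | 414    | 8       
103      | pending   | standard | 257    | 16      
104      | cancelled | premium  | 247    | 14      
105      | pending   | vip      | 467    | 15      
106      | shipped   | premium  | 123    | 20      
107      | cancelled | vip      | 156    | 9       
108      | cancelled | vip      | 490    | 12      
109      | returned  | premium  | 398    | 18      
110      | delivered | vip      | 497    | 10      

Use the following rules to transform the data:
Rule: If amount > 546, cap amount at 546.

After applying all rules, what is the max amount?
497

Step 1: Original maximum amount = 497
Step 2: Check cap of 546 against maximum
Step 3: No records exceed the cap (max 497 <= cap 546), so no capping applies
Step 4: Maximum after transformation = 497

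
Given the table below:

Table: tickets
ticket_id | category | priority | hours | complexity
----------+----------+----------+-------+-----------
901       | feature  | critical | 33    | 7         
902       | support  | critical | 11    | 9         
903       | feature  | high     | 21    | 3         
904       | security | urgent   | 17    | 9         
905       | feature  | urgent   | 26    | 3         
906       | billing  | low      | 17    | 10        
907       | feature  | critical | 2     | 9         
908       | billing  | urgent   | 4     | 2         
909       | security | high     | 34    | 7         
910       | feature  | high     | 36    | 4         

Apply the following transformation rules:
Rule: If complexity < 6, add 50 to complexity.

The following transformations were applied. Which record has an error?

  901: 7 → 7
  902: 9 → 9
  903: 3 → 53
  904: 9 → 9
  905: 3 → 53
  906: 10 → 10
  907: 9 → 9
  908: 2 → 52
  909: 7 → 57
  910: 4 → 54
Record 909 has an error. The correct transformed value should be 7, not 57.

Step 1: Check each record against the rule
Step 2: Record 909 has complexity = 7
Step 3: Since 7 >= 6, the bonus should not have been applied
Step 4: Correct value = 7, but claimed value = 57
Conclusion: Record 909 has the error.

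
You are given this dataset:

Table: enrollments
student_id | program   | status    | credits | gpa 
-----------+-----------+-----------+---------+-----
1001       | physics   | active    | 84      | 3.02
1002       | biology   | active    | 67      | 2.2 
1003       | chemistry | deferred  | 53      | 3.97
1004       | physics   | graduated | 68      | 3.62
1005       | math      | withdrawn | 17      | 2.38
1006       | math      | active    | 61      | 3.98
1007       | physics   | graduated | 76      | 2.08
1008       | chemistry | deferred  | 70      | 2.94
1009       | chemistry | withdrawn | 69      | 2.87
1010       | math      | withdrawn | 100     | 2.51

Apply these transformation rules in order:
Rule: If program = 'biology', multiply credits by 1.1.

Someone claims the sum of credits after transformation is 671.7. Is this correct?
Yes, the result is correct.

Step 1: Calculate the correct sum after transformation
Step 2: Apply multiplier 1.1 to records where program = 'biology'
Step 3: Correct result = 671.7
Step 4: Claimed result = 671.7
Step 5: 671.7 = 671.7 ✓
Conclusion: The claimed result is correct.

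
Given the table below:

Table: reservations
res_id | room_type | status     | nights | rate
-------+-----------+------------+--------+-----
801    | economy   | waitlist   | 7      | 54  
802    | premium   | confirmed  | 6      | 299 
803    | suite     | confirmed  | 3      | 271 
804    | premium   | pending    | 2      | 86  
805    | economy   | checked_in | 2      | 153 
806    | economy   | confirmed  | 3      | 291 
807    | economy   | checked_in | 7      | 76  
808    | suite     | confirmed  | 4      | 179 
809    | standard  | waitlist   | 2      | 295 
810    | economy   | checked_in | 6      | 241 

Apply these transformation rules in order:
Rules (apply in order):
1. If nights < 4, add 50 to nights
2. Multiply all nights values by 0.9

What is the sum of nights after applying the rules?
262.8

Step 1: Apply Rule 1 - Add 50 to records with nights < 4
  - 5 records affected: 12 + (5 × 50) = 262
  - Unaffected records: 30
  - Sum after Rule 1: 292
Step 2: Apply Rule 2 - Multiply all by 0.9
  - 292 × 0.9 = 262.8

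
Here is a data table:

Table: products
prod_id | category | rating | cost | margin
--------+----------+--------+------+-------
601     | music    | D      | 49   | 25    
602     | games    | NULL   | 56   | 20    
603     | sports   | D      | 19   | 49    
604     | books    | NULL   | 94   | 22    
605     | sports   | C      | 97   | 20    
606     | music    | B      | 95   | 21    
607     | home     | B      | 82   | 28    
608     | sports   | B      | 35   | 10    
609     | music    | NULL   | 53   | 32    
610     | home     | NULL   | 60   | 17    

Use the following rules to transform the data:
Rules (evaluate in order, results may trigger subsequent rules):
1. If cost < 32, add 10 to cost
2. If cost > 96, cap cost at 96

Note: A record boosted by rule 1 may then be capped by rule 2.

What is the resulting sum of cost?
649

Step 1: Apply rule 1 to records with cost < 32
  - 1 records get bonus of 10
  - Of these, 0 records then exceed 96 and get capped
Step 2: Apply rule 2 to records with cost > 96
  - 1 records (original) are capped
Step 3: Calculate final sum = 649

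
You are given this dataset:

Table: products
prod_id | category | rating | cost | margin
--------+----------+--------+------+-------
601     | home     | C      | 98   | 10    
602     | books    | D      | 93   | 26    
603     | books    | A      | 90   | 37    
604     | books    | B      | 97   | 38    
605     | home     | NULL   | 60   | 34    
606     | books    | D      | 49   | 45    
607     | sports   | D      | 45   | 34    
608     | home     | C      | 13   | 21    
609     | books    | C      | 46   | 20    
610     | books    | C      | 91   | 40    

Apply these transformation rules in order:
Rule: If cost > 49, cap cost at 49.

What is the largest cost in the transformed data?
49

Step 1: Original maximum cost = 98
Step 2: Apply cap at 49
Step 3: 6 records had cost > 49 and were capped
Step 4: Maximum after transformation = 49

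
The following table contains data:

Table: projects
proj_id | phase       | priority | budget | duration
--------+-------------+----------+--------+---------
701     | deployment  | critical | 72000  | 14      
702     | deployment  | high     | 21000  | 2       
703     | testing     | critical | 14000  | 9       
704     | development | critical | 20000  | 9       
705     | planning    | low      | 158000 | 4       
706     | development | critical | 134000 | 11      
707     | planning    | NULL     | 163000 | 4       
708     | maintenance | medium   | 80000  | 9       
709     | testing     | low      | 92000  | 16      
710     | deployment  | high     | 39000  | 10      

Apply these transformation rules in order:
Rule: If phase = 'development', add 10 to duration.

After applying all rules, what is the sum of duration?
108

Step 1: Count records where phase = 'development': 2
Step 2: Total bonus added: 2 × 10 = 20
Step 3: Original sum of duration: 88
Step 4: Final sum = 88 + 20 = 108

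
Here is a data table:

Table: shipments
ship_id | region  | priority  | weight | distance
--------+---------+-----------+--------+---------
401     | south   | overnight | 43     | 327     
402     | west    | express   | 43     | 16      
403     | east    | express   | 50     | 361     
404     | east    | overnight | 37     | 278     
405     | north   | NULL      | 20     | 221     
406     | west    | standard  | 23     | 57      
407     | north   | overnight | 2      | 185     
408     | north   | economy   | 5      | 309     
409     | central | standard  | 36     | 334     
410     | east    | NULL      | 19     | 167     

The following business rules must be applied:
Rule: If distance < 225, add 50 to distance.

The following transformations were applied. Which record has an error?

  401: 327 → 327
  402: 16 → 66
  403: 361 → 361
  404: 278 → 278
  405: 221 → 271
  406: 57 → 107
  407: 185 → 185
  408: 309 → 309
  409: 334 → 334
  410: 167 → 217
Record 407 has an error. The correct transformed value should be 235, not 185.

Step 1: Check each record against the rule
Step 2: Record 407 has distance = 185
Step 3: Since 185 < 225, the bonus should have been applied
Step 4: Correct value = 235, but claimed value = 185
Conclusion: Record 407 has the error.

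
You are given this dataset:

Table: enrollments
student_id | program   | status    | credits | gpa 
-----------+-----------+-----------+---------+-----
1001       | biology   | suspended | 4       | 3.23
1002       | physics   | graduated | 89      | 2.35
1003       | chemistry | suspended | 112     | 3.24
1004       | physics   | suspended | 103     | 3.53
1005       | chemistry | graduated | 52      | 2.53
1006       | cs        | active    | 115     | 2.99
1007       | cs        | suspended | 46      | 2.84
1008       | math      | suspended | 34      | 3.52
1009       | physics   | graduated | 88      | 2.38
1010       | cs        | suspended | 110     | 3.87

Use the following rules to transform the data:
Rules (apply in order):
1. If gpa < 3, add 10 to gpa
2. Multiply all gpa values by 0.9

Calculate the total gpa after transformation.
72.43

Step 1: Apply Rule 1 - Add 10 to records with gpa < 3
  - 5 records affected: 13.09 + (5 × 10) = 63.09
  - Unaffected records: 17.39
  - Sum after Rule 1: 80.48
Step 2: Apply Rule 2 - Multiply all by 0.9
  - 80.48 × 0.9 = 72.43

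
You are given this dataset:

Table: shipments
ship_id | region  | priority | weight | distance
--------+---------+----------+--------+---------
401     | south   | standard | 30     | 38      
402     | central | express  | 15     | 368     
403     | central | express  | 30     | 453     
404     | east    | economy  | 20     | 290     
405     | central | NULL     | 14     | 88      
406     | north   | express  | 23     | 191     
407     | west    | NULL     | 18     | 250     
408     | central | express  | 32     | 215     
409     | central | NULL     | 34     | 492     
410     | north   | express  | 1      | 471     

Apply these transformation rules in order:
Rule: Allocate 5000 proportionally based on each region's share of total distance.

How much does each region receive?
central: 2829.13, east: 507.7, north: 1158.96, south: 66.53, west: 437.68

Step 1: Calculate total distance = 2856
Step 2: Calculate each region's proportion:
  central: 1616/2856 = 56.58% → 2829.13
  east: 290/2856 = 10.15% → 507.7
  north: 662/2856 = 23.18% → 1158.96
  south: 38/2856 = 1.33% → 66.53
  west: 250/2856 = 8.75% → 437.68
Step 3: Verify: sum of allocations ≈ 5000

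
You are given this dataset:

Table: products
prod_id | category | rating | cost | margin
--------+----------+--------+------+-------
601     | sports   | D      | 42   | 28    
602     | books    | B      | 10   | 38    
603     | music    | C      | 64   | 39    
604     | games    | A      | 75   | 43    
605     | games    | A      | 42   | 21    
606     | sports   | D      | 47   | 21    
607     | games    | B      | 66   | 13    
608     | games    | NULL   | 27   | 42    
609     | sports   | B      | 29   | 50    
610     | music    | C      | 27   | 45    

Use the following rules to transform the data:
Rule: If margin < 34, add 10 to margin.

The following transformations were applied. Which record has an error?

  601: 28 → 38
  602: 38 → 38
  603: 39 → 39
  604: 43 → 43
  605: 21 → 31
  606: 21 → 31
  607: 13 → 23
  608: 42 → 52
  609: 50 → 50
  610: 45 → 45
Record 608 has an error. The correct transformed value should be 42, not 52.

Step 1: Check each record against the rule
Step 2: Record 608 has margin = 42
Step 3: Since 42 >= 34, the bonus should not have been applied
Step 4: Correct value = 42, but claimed value = 52
Conclusion: Record 608 has the error.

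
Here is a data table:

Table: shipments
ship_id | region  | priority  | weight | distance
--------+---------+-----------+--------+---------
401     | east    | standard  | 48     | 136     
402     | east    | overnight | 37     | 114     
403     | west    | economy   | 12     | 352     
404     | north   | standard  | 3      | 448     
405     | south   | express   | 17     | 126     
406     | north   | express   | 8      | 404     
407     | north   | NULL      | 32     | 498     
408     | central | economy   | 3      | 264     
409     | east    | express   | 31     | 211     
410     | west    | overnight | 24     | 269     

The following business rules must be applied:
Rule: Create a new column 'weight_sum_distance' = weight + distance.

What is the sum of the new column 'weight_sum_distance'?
3037

Step 1: For each record, compute weight + distance
Example calculations:
  48 + 136 = 184
  37 + 114 = 151
  12 + 352 = 364
  ...
Step 2: Sum all derived values
Step 3: Total = 3037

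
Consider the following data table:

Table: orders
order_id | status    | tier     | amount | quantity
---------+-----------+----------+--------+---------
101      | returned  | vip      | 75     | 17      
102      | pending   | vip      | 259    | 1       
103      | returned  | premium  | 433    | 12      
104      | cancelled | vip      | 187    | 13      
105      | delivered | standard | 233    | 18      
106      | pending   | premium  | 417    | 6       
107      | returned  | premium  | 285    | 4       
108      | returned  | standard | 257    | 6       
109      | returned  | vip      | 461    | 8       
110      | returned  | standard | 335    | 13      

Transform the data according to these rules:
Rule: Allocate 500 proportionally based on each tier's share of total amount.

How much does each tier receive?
premium: 192.9, standard: 140.21, vip: 166.89

Step 1: Calculate total amount = 2942
Step 2: Calculate each tier's proportion:
  premium: 1135/2942 = 38.58% → 192.9
  standard: 825/2942 = 28.04% → 140.21
  vip: 982/2942 = 33.38% → 166.89
Step 3: Verify: sum of allocations ≈ 500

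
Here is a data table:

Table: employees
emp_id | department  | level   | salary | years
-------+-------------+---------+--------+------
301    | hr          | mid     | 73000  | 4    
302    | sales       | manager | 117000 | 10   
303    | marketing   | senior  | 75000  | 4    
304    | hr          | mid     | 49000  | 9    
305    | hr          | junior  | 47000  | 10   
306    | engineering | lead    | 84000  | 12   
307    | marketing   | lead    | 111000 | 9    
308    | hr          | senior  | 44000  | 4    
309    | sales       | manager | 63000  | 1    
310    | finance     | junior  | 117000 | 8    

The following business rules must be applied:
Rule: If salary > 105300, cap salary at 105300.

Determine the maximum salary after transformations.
105300

Step 1: Original maximum salary = 117000
Step 2: Apply cap at 105300
Step 3: 3 records had salary > 105300 and were capped
Step 4: Maximum after transformation = 105300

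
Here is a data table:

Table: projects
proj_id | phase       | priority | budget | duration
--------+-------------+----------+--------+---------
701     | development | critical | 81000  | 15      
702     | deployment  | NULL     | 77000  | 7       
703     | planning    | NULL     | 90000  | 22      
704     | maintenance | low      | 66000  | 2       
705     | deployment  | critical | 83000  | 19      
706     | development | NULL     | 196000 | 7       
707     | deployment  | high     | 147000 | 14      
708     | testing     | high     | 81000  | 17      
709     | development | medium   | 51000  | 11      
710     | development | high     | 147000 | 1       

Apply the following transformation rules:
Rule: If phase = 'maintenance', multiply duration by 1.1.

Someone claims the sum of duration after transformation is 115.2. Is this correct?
Yes, the result is correct.

Step 1: Calculate the correct sum after transformation
Step 2: Apply multiplier 1.1 to records where phase = 'maintenance'
Step 3: Correct result = 115.2
Step 4: Claimed result = 115.2
Step 5: 115.2 = 115.2 ✓
Conclusion: The claimed result is correct.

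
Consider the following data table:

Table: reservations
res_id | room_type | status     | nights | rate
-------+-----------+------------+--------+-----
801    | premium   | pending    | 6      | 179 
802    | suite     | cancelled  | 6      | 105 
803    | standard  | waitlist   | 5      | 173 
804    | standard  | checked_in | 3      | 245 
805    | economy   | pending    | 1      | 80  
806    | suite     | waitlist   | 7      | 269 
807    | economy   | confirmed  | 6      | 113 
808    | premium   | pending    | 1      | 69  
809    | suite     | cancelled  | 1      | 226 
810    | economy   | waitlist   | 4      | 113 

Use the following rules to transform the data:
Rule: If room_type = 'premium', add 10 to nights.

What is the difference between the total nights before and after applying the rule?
20

Step 1: Original sum of nights = 40
Step 2: 2 records have room_type = 'premium'
Step 3: Each affected record changes by 10
Step 4: Total change = 2 × 10 = 20
Step 5: New sum = 40 + 20 = 60
Step 6: Difference = |60 - 40| = 20
        (Sum increased by 20)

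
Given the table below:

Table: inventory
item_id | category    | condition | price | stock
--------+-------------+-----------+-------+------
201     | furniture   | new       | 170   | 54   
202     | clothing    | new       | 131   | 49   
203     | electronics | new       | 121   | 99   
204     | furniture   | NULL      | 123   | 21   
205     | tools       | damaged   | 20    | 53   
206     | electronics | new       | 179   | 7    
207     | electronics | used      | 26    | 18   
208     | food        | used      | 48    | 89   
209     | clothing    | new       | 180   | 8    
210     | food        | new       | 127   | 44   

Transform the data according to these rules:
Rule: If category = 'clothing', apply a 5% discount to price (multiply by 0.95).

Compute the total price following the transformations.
1109.45

Step 1: Records with category = 'clothing' have total price = 311
Step 2: Apply multiplier: 311 × 0.95 = 295.45
Step 3: Other records total: 814
Step 4: Final sum = 295.45 + 814 = 1109.45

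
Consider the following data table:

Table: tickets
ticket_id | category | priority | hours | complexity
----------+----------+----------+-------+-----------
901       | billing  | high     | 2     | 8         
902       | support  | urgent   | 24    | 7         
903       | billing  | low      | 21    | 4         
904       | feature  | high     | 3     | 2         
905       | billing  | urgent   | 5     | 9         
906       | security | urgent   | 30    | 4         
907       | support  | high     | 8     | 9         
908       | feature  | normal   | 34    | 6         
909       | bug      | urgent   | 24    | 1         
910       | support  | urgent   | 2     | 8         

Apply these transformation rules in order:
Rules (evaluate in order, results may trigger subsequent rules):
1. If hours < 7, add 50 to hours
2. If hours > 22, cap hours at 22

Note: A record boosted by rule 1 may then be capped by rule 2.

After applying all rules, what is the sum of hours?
205

Step 1: Apply rule 1 to records with hours < 7
  - 4 records get bonus of 50
  - Of these, 4 records then exceed 22 and get capped
Step 2: Apply rule 2 to records with hours > 22
  - 4 records (original) are capped
Step 3: Calculate final sum = 205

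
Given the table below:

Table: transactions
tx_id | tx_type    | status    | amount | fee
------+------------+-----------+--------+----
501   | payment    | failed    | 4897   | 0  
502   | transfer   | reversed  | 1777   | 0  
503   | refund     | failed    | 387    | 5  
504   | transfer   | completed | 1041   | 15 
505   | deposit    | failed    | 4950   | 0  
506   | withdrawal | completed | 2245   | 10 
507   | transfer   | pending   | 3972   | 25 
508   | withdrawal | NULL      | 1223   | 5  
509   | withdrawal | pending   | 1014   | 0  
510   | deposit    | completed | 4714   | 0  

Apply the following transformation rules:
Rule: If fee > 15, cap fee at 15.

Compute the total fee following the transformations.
50

Step 1: 1 records have fee > 15
Step 2: These records originally summed to 25
Step 3: After capping: 1 × 15 = 15
Step 4: Unaffected records sum: 35
Step 5: Final sum = 15 + 35 = 50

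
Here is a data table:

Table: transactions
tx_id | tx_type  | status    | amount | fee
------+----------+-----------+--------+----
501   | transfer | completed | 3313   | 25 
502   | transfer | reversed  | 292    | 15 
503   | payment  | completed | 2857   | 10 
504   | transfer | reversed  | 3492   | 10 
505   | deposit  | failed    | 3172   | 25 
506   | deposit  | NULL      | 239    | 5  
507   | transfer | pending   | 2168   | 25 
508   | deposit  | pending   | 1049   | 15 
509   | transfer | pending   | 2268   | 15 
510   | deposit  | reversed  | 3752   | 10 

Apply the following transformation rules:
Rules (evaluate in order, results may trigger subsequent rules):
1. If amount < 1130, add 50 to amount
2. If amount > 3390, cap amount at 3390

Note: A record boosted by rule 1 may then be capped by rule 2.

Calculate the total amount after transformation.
22288

Step 1: Apply rule 1 to records with amount < 1130
  - 3 records get bonus of 50
  - Of these, 0 records then exceed 3390 and get capped
Step 2: Apply rule 2 to records with amount > 3390
  - 2 records (original) are capped
Step 3: Calculate final sum = 22288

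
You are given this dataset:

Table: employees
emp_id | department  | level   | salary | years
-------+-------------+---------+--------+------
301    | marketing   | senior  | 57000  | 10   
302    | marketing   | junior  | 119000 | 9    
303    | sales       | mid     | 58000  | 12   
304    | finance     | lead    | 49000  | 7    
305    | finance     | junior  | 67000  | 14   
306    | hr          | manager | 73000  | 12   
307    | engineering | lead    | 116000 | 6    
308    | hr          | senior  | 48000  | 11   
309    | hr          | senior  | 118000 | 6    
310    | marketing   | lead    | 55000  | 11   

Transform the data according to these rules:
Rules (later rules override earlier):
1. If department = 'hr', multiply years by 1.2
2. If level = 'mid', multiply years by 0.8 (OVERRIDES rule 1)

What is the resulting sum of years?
101.4

Step 1: Rule 2 takes priority for records with level = 'mid'
  - 1 records: 12 × 0.8 = 9.6
Step 2: Rule 1 applies to remaining records with department = 'hr'
  - 3 records: 29 × 1.2 = 34.8
Step 3: Other records unchanged: 57
Step 4: Final sum = 9.6 + 34.8 + 57 = 101.4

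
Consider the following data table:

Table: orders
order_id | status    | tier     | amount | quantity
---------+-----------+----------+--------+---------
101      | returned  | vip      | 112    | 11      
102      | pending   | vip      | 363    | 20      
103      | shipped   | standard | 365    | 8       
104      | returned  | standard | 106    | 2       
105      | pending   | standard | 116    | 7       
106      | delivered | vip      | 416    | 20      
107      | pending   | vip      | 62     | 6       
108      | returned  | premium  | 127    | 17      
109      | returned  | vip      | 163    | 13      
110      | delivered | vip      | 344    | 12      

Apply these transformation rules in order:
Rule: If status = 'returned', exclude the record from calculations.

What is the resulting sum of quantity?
73

Step 1: Identify records where status = 'returned'
Step 2: The excluded records sum to 43
Step 3: Original total quantity = 116
Step 4: Remaining total = 116 - 43 = 73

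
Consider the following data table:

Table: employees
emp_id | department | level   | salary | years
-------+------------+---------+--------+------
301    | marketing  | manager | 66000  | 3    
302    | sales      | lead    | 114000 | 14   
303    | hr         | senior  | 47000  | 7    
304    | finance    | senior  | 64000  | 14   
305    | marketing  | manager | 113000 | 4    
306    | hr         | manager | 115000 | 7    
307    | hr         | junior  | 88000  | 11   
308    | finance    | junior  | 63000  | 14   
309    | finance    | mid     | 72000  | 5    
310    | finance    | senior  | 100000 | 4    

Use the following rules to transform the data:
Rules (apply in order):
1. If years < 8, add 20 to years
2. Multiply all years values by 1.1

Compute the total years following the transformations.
223.3

Step 1: Apply Rule 1 - Add 20 to records with years < 8
  - 6 records affected: 30 + (6 × 20) = 150
  - Unaffected records: 53
  - Sum after Rule 1: 203
Step 2: Apply Rule 2 - Multiply all by 1.1
  - 203 × 1.1 = 223.3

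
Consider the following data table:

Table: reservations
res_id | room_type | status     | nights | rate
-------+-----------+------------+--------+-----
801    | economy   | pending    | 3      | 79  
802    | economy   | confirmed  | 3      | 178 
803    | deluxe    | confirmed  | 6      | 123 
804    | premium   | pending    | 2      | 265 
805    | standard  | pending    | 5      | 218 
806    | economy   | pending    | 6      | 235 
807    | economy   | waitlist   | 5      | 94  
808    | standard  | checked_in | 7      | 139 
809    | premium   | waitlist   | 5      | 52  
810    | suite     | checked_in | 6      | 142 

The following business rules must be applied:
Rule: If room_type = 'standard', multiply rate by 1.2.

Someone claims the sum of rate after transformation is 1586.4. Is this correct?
No, the correct result is 1596.4.

Step 1: Calculate the correct sum after transformation
Step 2: Apply multiplier 1.2 to records where room_type = 'standard'
Step 3: Correct result = 1596.4
Step 4: Claimed result = 1586.4
Step 5: 1596.4 ≠ 1586.4
Conclusion: The claimed result is incorrect. The correct answer is 1596.4.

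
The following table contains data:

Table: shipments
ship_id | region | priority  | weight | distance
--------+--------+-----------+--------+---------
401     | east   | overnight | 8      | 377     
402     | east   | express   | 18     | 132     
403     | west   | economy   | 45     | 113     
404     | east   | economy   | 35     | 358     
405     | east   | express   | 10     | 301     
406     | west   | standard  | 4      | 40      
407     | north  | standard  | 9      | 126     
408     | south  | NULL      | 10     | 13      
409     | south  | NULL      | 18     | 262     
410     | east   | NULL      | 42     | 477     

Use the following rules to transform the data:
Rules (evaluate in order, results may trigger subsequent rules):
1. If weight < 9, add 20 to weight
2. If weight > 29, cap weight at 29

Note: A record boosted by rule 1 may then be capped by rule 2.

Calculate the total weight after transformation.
204

Step 1: Apply rule 1 to records with weight < 9
  - 2 records get bonus of 20
  - Of these, 0 records then exceed 29 and get capped
Step 2: Apply rule 2 to records with weight > 29
  - 3 records (original) are capped
Step 3: Calculate final sum = 204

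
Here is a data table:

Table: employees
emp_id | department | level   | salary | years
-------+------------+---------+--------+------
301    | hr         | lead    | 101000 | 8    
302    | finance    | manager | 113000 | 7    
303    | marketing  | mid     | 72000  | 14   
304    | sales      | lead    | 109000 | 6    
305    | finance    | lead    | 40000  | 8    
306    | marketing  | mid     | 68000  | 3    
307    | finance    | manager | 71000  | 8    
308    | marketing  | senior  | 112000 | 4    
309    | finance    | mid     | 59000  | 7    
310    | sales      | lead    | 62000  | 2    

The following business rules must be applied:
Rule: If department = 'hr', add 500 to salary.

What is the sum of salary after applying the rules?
807500

Step 1: Count records where department = 'hr': 1
Step 2: Total bonus added: 1 × 500 = 500
Step 3: Original sum of salary: 807000
Step 4: Final sum = 807000 + 500 = 807500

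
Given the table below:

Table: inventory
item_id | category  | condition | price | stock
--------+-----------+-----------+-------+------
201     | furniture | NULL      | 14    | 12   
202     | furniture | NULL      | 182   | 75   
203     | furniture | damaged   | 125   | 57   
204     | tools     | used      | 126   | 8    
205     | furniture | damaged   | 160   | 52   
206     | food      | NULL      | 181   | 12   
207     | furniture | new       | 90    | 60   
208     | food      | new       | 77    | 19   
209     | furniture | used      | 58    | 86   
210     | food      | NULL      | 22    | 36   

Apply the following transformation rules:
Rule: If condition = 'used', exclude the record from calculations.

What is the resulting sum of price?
851

Step 1: Identify records where condition = 'used'
Step 2: The excluded records sum to 184
Step 3: Original total price = 1035
Step 4: Remaining total = 1035 - 184 = 851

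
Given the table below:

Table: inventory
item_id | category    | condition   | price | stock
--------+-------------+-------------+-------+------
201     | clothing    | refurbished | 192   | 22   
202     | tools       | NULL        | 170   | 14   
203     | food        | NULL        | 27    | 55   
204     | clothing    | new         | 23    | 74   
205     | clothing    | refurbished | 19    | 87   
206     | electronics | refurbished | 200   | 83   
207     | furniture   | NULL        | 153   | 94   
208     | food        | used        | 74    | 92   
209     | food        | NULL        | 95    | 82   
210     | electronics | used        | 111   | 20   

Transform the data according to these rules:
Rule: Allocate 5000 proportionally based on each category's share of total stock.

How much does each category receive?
clothing: 1468.7, electronics: 826.65, food: 1837.88, furniture: 754.41, tools: 112.36

Step 1: Calculate total stock = 623
Step 2: Calculate each category's proportion:
  clothing: 183/623 = 29.37% → 1468.7
  electronics: 103/623 = 16.53% → 826.65
  food: 229/623 = 36.76% → 1837.88
  furniture: 94/623 = 15.09% → 754.41
  tools: 14/623 = 2.25% → 112.36
Step 3: Verify: sum of allocations ≈ 5000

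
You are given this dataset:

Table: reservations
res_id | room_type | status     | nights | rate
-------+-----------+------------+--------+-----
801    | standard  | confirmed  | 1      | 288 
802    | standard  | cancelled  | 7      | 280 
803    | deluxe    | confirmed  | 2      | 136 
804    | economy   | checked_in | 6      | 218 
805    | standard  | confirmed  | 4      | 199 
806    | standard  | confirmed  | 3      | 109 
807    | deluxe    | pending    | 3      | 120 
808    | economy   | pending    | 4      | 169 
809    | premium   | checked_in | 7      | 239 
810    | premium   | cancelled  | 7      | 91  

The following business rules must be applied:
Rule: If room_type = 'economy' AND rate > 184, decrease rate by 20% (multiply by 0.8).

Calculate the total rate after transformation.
1805.4

Step 1: Find records where room_type = 'economy' AND rate > 184
Step 2: 1 records match, summing to 218
Step 3: After multiplier: 218 × 0.8 = 174.4
Step 4: Unaffected records sum: 1631
Step 5: Final sum = 174.4 + 1631 = 1805.4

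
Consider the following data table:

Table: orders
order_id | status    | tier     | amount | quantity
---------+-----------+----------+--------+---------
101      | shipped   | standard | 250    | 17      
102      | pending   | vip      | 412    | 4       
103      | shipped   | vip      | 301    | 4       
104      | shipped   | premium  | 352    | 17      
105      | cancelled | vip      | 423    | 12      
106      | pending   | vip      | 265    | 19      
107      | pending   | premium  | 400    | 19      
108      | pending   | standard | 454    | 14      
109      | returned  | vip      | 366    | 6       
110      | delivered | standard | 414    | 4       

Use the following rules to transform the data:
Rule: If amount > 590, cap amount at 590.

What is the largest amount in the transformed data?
454

Step 1: Original maximum amount = 454
Step 2: Check cap of 590 against maximum
Step 3: No records exceed the cap (max 454 <= cap 590), so no capping applies
Step 4: Maximum after transformation = 454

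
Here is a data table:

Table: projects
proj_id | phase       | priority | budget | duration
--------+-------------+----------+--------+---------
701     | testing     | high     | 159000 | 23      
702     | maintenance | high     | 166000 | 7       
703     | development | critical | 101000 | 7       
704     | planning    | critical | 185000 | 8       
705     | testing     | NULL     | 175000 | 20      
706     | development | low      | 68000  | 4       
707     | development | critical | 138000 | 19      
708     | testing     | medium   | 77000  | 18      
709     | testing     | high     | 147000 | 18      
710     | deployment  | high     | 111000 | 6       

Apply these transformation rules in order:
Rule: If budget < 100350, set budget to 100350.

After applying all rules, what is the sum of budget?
1382700

Step 1: 2 records have budget < 100350
Step 2: These records originally summed to 145000
Step 3: After setting to minimum: 2 × 100350 = 200700
Step 4: Unaffected records sum: 1182000
Step 5: Final sum = 200700 + 1182000 = 1382700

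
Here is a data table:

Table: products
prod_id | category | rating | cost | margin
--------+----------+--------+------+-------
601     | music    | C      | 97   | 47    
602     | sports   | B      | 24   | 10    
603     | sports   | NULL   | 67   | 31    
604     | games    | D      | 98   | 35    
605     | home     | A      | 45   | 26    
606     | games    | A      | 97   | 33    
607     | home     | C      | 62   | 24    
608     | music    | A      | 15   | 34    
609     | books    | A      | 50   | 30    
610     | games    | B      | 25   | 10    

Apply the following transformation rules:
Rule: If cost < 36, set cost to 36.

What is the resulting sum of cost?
624

Step 1: 3 records have cost < 36
Step 2: These records originally summed to 64
Step 3: After setting to minimum: 3 × 36 = 108
Step 4: Unaffected records sum: 516
Step 5: Final sum = 108 + 516 = 624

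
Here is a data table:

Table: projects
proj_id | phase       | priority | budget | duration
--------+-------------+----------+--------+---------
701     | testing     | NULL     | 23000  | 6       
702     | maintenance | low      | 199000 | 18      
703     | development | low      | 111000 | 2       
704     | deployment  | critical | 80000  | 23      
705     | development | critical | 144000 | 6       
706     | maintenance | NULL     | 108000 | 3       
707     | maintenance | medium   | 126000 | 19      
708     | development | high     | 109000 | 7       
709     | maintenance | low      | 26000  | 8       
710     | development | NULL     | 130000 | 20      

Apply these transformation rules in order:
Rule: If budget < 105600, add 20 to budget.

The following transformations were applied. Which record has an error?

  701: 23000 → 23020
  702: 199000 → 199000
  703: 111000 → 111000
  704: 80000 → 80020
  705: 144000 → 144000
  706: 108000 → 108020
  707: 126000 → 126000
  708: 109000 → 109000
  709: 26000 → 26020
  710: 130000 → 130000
Record 706 has an error. The correct transformed value should be 108000, not 108020.

Step 1: Check each record against the rule
Step 2: Record 706 has budget = 108000
Step 3: Since 108000 >= 105600, the bonus should not have been applied
Step 4: Correct value = 108000, but claimed value = 108020
Conclusion: Record 706 has the error.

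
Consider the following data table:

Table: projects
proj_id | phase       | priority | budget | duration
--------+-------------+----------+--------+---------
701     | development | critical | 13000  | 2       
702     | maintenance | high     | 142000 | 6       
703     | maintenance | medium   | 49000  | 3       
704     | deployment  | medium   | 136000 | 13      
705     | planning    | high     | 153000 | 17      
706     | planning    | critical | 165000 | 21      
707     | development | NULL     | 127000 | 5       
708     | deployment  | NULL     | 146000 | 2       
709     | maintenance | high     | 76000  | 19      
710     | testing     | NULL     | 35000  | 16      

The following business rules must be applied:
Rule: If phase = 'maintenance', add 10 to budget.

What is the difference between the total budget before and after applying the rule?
30

Step 1: Original sum of budget = 1042000
Step 2: 3 records have phase = 'maintenance'
Step 3: Each affected record changes by 10
Step 4: Total change = 3 × 10 = 30
Step 5: New sum = 1042000 + 30 = 1042030
Step 6: Difference = |1042030 - 1042000| = 30
        (Sum increased by 30)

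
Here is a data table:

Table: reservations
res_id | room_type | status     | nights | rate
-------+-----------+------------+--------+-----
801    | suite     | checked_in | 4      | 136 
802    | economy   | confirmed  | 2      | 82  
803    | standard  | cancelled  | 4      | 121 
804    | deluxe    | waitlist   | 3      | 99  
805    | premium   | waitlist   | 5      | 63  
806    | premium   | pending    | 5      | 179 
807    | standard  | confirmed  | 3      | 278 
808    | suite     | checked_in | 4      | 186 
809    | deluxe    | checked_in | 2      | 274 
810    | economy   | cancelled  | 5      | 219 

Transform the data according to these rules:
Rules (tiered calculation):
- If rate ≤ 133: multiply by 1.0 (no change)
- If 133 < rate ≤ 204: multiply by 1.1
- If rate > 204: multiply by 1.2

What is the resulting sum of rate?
1841.3

Step 1: Tier 1 (rate ≤ 133): 4 records, sum = 365 × 1.0 = 365.0
Step 2: Tier 2 (133 < rate ≤ 204): 3 records, sum = 501 × 1.1 = 551.1
Step 3: Tier 3 (rate > 204): 3 records, sum = 771 × 1.2 = 925.2
Step 4: Final sum = 365.0 + 551.1 + 925.2 = 1841.3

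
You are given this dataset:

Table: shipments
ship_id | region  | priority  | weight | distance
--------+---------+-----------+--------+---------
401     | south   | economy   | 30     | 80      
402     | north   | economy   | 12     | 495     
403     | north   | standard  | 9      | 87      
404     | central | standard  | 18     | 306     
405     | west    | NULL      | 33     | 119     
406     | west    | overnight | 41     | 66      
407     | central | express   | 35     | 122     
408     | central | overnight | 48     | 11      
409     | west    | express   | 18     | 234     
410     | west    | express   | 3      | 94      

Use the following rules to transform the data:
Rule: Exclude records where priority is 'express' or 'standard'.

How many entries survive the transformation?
5

Step 1: Count records to exclude
  - 3 (express) + 2 (standard) = 5 records
Step 2: Total records: 10
Step 3: Remaining = 10 - 5 = 5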